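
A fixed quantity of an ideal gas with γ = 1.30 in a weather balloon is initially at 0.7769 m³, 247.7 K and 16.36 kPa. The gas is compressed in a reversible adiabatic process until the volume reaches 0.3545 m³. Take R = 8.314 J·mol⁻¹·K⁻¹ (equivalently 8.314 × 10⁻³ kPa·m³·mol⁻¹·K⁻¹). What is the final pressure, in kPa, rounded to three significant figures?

P₂ ≈ 45.4 kPa

Reversible adiabatic, γ = 1.30: T₂ = T₁·(V₁/V₂)^(γ−1) = 313.4 K; P₂ = P₁·(V₁/V₂)^γ = 45.37 kPa.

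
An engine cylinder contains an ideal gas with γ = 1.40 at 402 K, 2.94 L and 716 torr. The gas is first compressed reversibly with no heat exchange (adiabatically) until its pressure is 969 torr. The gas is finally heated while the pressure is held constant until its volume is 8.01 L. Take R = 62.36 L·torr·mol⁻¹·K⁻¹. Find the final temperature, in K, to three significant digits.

Adiabatic (γ = 1.40), T V^(γ−1) and P V^γ constant: T₂ = T₁·(P₂/P₁)^((γ−1)/γ) = 438.3 K; V₂ = V₁·(P₁/P₂)^(1/γ) = 2.369 L.
Isobaric, so V/T is constant: P₃ = P₂; T₃ = T₂·(V₃/V₂) = 1482 K.

T₃ ≈ 1.48e+03 K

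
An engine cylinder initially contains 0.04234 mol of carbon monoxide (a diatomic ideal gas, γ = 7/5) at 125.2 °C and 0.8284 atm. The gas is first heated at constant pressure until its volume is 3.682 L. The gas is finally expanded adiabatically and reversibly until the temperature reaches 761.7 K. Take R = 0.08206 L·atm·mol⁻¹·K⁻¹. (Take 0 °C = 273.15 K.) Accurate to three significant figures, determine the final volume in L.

V₃ ≈ 5.25 L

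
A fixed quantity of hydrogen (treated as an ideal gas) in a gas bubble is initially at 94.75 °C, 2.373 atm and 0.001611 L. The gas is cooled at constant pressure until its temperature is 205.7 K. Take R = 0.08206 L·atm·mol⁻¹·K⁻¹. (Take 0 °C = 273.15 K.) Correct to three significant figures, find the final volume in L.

V₂ ≈ 0.000901 L

Convert: T₁ = 367.9 K.
Isobaric, so V/T is constant: P₂ = P₁; V₂ = V₁·(T₂/T₁) = 0.0009007 L.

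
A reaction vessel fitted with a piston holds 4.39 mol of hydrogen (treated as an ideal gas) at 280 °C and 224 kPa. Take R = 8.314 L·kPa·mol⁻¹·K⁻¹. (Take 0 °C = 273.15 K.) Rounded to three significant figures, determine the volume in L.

Convert: T = 553.15 K.
PV = nRT ⇒ V = nRT/P = (4.39 × 8.314 × 553.15) / 224

V ≈ 90.1 L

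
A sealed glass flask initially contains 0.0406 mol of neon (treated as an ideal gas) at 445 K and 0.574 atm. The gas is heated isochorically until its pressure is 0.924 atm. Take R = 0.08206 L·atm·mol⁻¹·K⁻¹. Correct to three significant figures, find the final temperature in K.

T₂ ≈ 716 K

From PV = nRT: V₁ = nRT₁/P₁ = 2.583 L.
Isochoric, so P/T is constant: V₂ = V₁; T₂ = T₁·(P₂/P₁) = 716.3 K.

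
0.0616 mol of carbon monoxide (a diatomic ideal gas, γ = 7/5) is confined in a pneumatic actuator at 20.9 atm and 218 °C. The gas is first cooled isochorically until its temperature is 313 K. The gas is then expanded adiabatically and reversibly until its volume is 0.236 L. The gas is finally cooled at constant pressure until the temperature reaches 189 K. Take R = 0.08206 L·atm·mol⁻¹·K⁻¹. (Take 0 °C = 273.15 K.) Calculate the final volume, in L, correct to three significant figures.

V₄ ≈ 0.188 L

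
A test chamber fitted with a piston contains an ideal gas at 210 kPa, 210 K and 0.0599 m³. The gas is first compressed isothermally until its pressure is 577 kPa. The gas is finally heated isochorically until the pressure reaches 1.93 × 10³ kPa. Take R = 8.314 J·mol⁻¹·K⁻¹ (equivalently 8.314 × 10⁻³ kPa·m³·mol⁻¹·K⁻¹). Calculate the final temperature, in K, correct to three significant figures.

T₃ ≈ 702 K

T constant ⇒ Boyle's law P V = const: T₂ = T₁; V₂ = V₁·(P₁/P₂) = 0.02180 m³.
V constant ⇒ P ∝ T: V₃ = V₂; T₃ = T₂·(P₃/P₂) = 702.4 K.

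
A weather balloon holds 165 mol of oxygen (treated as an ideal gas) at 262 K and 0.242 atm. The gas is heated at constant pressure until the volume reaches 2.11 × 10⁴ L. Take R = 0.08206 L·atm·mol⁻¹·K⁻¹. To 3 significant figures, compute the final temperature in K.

From PV = nRT: V₁ = nRT₁/P₁ = 1.466e+04 L.
P constant ⇒ V ∝ T: P₂ = P₁; T₂ = T₁·(V₂/V₁) = 377.1 K.

T₂ ≈ 377 K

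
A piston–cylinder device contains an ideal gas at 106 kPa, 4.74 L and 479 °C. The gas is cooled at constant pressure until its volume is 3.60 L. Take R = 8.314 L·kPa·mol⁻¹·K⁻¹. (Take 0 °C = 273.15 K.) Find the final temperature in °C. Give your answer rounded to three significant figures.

T₂ ≈ 298 °C

Convert: T₁ = 752.1 K.
Isobaric, so V/T is constant: P₂ = P₁; T₂ = T₁·(V₂/V₁) = 571.3 K.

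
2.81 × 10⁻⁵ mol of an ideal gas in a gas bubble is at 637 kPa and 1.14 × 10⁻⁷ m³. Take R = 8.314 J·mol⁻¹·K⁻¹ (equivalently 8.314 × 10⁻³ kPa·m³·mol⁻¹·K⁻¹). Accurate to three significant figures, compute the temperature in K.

PV = nRT ⇒ T = PV/(nR) = (637 × 1.14e-07) / (2.81e-05 × 8.314 × 10⁻³)

T ≈ 311 K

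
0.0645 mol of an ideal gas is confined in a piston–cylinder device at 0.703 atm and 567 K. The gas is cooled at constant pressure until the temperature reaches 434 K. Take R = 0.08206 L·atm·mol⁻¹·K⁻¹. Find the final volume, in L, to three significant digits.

From PV = nRT: V₁ = nRT₁/P₁ = 4.269 L.
P constant ⇒ V ∝ T: P₂ = P₁; V₂ = V₁·(T₂/T₁) = 3.268 L.

V₂ ≈ 3.27 L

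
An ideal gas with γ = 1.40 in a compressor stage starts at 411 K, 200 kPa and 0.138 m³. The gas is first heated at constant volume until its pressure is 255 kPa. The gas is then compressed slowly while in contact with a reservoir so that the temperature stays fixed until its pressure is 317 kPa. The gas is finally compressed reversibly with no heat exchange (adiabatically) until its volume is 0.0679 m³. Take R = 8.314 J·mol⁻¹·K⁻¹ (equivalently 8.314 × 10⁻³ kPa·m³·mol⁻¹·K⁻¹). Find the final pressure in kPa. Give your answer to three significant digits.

V constant ⇒ P ∝ T: V₂ = V₁; T₂ = T₁·(P₂/P₁) = 524.0 K.
Isothermal, so P V is constant: T₃ = T₂; V₃ = V₂·(P₂/P₃) = 0.1110 m³.
Adiabatic (γ = 1.40), T V^(γ−1) and P V^γ constant: T₄ = T₃·(V₃/V₄)^(γ−1) = 637.9 K; P₄ = P₃·(V₃/V₄)^γ = 630.9 kPa.

P₄ ≈ 631 kPa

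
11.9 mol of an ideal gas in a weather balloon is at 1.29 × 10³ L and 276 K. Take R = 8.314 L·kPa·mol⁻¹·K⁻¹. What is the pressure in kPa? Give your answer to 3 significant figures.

P ≈ 21.2 kPa

PV = nRT ⇒ P = nRT/V = (11.9 × 8.314 × 276) / 1.29e+03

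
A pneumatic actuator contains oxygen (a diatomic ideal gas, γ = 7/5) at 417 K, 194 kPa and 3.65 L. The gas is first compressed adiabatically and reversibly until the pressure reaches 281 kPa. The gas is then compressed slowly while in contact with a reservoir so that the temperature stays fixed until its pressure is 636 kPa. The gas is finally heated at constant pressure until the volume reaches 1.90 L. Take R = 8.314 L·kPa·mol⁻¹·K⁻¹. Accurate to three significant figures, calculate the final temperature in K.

T₄ ≈ 712 K

Adiabatic (γ = 7/5), T V^(γ−1) and P V^γ constant: T₂ = T₁·(P₂/P₁)^((γ−1)/γ) = 463.6 K; V₂ = V₁·(P₁/P₂)^(1/γ) = 2.801 L.
Isothermal, so P V is constant: T₃ = T₂; V₃ = V₂·(P₂/P₃) = 1.238 L.
Isobaric, so V/T is constant: P₄ = P₃; T₄ = T₃·(V₄/V₃) = 711.6 K.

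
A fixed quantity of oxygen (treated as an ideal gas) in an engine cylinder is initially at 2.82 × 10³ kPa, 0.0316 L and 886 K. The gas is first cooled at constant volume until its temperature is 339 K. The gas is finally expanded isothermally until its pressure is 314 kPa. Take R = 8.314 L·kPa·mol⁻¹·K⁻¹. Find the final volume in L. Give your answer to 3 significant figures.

Isochoric, so P/T is constant: V₂ = V₁; P₂ = P₁·(T₂/T₁) = 1079 kPa.
Isothermal, so P V is constant: T₃ = T₂; V₃ = V₂·(P₂/P₃) = 0.1086 L.

V₃ ≈ 0.109 L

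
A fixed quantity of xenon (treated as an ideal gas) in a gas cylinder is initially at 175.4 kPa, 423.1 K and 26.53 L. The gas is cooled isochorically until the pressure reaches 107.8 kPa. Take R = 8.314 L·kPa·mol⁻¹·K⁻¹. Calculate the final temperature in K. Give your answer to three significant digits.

Isochoric, so P/T is constant: V₂ = V₁; T₂ = T₁·(P₂/P₁) = 260.0 K.

T₂ ≈ 260 K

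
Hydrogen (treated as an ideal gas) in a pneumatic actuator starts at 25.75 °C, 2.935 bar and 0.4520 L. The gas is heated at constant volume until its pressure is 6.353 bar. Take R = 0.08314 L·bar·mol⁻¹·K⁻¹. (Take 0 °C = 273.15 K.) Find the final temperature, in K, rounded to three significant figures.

Convert: T₁ = 298.9 K.
Isochoric, so P/T is constant: V₂ = V₁; T₂ = T₁·(P₂/P₁) = 647.0 K.

T₂ ≈ 647 K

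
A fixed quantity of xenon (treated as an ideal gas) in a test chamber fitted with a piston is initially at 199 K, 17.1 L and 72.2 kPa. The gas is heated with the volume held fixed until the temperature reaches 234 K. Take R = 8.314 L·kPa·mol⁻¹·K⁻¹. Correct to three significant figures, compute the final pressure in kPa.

V constant ⇒ P ∝ T: V₂ = V₁; P₂ = P₁·(T₂/T₁) = 84.90 kPa.

P₂ ≈ 84.9 kPa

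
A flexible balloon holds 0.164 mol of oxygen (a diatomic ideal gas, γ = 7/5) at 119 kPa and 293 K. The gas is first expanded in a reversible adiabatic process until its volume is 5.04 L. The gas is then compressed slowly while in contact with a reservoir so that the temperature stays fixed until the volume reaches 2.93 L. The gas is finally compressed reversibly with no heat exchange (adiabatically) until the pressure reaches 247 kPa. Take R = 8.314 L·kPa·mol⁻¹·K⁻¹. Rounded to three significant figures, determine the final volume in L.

V₄ ≈ 1.71 L

From PV = nRT: V₁ = nRT₁/P₁ = 3.357 L.
Adiabatic (γ = 7/5), T V^(γ−1) and P V^γ constant: T₂ = T₁·(V₁/V₂)^(γ−1) = 249.0 K; P₂ = P₁·(V₁/V₂)^γ = 67.38 kPa.
T constant ⇒ Boyle's law P V = const: T₃ = T₂; P₃ = P₂·(V₂/V₃) = 115.9 kPa.
Reversible adiabatic, γ = 7/5: T₄ = T₃·(P₄/P₃)^((γ−1)/γ) = 309.2 K; V₄ = V₃·(P₃/P₄)^(1/γ) = 1.707 L.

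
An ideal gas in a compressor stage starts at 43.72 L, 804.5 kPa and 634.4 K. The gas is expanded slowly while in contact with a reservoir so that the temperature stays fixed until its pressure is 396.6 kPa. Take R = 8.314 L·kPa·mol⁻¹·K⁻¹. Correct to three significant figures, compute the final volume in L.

Isothermal, so P V is constant: T₂ = T₁; V₂ = V₁·(P₁/P₂) = 88.69 L.

V₂ ≈ 88.7 L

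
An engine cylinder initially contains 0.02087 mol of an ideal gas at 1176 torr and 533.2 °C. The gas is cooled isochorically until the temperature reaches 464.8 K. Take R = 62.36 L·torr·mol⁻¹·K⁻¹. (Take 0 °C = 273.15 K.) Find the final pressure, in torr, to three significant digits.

P₂ ≈ 678 torr

Convert: T₁ = 806.4 K.
From PV = nRT: V₁ = nRT₁/P₁ = 0.8924 L.
Isochoric, so P/T is constant: V₂ = V₁; P₂ = P₁·(T₂/T₁) = 677.9 torr.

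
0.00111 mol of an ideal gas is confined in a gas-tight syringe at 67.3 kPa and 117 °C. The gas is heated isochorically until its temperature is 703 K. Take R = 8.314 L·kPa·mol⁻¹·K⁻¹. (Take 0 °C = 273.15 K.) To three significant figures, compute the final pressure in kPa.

Convert: T₁ = 390.1 K.
From PV = nRT: V₁ = nRT₁/P₁ = 0.05350 L.
Isochoric, so P/T is constant: V₂ = V₁; P₂ = P₁·(T₂/T₁) = 121.3 kPa.

P₂ ≈ 121 kPa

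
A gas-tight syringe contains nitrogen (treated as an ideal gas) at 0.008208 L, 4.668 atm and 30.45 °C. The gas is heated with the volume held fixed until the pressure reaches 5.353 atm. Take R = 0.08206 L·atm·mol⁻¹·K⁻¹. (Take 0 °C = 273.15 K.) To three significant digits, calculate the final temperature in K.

T₂ ≈ 348 K

Convert: T₁ = 303.6 K.
Isochoric, so P/T is constant: V₂ = V₁; T₂ = T₁·(P₂/P₁) = 348.2 K.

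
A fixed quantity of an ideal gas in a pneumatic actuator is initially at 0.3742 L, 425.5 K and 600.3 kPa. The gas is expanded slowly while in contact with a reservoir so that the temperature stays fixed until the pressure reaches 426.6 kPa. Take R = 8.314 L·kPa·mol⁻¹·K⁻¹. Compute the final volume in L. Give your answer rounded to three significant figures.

T constant ⇒ Boyle's law P V = const: T₂ = T₁; V₂ = V₁·(P₁/P₂) = 0.5266 L.

V₂ ≈ 0.527 L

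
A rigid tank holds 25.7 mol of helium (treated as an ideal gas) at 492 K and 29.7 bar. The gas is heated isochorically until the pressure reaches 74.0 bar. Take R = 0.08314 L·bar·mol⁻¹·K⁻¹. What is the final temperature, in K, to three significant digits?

T₂ ≈ 1.23e+03 K

From PV = nRT: V₁ = nRT₁/P₁ = 35.40 L.
V constant ⇒ P ∝ T: V₂ = V₁; T₂ = T₁·(P₂/P₁) = 1226 K.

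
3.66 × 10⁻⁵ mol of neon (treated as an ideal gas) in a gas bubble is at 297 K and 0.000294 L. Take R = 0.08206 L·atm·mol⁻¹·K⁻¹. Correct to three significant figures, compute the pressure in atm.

PV = nRT ⇒ P = nRT/V = (3.66e-05 × 0.08206 × 297) / 0.000294

P ≈ 3.03 atm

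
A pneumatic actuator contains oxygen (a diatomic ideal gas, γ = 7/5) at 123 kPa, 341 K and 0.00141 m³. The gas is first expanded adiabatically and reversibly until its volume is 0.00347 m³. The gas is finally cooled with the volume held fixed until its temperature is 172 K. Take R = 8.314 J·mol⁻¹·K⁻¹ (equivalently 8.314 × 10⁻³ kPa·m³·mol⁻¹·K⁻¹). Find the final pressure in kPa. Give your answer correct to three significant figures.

P₃ ≈ 25.2 kPa

Adiabatic (γ = 7/5), T V^(γ−1) and P V^γ constant: T₂ = T₁·(V₁/V₂)^(γ−1) = 237.9 K; P₂ = P₁·(V₁/V₂)^γ = 34.86 kPa.
Isochoric, so P/T is constant: V₃ = V₂; P₃ = P₂·(T₃/T₂) = 25.21 kPa.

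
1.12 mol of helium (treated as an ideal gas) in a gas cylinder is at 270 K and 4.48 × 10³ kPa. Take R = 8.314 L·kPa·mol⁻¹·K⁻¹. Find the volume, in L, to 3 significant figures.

PV = nRT ⇒ V = nRT/P = (1.12 × 8.314 × 270) / 4.48e+03

V ≈ 0.561 L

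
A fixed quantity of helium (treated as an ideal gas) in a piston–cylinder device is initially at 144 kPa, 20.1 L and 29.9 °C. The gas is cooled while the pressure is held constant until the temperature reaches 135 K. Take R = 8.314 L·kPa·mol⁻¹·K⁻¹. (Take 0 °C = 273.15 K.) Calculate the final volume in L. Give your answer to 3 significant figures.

V₂ ≈ 8.95 L

Convert: T₁ = 303.0 K.
Isobaric, so V/T is constant: P₂ = P₁; V₂ = V₁·(T₂/T₁) = 8.954 L.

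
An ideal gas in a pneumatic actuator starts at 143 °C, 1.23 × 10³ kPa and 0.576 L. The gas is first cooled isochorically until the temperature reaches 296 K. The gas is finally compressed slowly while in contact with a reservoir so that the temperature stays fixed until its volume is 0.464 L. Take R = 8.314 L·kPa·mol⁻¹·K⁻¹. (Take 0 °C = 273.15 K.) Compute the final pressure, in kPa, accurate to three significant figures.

P₃ ≈ 1.09e+03 kPa

Convert: T₁ = 416.1 K.
Isochoric, so P/T is constant: V₂ = V₁; P₂ = P₁·(T₂/T₁) = 874.9 kPa.
T constant ⇒ Boyle's law P V = const: T₃ = T₂; P₃ = P₂·(V₂/V₃) = 1086 kPa.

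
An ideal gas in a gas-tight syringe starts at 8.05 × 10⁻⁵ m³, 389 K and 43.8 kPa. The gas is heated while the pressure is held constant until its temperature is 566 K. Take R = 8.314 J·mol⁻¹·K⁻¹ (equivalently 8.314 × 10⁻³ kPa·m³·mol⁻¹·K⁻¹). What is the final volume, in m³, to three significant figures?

V₂ ≈ 0.000117 m³

P constant ⇒ V ∝ T: P₂ = P₁; V₂ = V₁·(T₂/T₁) = 0.0001171 m³.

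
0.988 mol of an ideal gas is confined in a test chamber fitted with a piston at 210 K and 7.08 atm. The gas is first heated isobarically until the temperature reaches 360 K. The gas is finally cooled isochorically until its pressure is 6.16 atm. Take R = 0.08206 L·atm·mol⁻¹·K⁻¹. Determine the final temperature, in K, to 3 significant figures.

From PV = nRT: V₁ = nRT₁/P₁ = 2.405 L.
Isobaric, so V/T is constant: P₂ = P₁; V₂ = V₁·(T₂/T₁) = 4.122 L.
Isochoric, so P/T is constant: V₃ = V₂; T₃ = T₂·(P₃/P₂) = 313.2 K.

T₃ ≈ 313 K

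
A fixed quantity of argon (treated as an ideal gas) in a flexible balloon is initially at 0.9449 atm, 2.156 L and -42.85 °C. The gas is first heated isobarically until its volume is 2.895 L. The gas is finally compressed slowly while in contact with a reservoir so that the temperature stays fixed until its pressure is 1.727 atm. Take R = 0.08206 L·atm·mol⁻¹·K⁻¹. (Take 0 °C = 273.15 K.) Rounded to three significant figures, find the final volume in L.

V₃ ≈ 1.58 L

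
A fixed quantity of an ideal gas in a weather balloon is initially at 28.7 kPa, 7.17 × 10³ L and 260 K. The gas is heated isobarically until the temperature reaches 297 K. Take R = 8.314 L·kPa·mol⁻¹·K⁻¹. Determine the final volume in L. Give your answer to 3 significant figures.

V₂ ≈ 8.19e+03 L

Isobaric, so V/T is constant: P₂ = P₁; V₂ = V₁·(T₂/T₁) = 8190 L.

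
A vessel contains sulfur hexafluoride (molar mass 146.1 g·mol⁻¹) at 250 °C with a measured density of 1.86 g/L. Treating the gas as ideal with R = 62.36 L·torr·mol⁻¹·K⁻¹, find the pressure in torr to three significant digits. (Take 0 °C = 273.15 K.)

ρ = PM/(RT) ⇒ P = ρRT/M = (1.86 × 62.36 × 523.1) / 146.1

P ≈ 415 torr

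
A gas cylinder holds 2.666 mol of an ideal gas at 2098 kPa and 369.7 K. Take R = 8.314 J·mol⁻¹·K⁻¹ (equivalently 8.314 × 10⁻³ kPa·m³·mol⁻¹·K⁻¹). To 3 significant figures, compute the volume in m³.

PV = nRT ⇒ V = nRT/P = (2.666 × 8.314 × 10⁻³ × 369.7) / 2098

V ≈ 0.00391 m³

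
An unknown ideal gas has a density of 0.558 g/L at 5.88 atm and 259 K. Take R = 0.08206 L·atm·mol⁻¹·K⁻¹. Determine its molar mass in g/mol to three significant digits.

M ≈ 2.02 g/mol

ρ = PM/(RT) ⇒ M = ρRT/P = (0.558 × 0.08206 × 259.0) / 5.88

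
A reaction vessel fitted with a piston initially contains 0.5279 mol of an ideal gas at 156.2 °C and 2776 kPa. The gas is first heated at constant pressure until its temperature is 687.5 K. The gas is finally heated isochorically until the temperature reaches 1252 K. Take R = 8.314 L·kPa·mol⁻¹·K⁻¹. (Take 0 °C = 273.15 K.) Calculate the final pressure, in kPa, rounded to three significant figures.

P₃ ≈ 5.06e+03 kPa

Convert: T₁ = 429.3 K.
From PV = nRT: V₁ = nRT₁/P₁ = 0.6788 L.
Isobaric, so V/T is constant: P₂ = P₁; V₂ = V₁·(T₂/T₁) = 1.087 L.
V constant ⇒ P ∝ T: V₃ = V₂; P₃ = P₂·(T₃/T₂) = 5055 kPa.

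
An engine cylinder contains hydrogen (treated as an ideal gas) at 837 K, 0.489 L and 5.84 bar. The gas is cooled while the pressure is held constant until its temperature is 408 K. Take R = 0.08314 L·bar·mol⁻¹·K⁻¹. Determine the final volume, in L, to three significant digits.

P constant ⇒ V ∝ T: P₂ = P₁; V₂ = V₁·(T₂/T₁) = 0.2384 L.

V₂ ≈ 0.238 L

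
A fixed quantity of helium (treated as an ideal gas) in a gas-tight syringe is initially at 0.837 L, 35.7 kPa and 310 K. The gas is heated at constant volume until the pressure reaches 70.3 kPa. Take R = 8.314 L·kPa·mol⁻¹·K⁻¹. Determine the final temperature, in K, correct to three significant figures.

T₂ ≈ 610 K

V constant ⇒ P ∝ T: V₂ = V₁; T₂ = T₁·(P₂/P₁) = 610.4 K.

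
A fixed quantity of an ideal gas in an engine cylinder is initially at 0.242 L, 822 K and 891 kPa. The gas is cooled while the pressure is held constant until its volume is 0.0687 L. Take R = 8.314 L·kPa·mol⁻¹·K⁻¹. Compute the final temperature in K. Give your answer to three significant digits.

T₂ ≈ 233 K

P constant ⇒ V ∝ T: P₂ = P₁; T₂ = T₁·(V₂/V₁) = 233.4 K.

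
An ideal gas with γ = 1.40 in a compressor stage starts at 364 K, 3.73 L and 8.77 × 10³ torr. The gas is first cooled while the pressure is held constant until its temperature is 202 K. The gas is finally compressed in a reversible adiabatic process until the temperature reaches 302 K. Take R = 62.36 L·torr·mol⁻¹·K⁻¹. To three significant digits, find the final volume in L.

V₃ ≈ 0.757 L

P constant ⇒ V ∝ T: P₂ = P₁; V₂ = V₁·(T₂/T₁) = 2.070 L.
Reversible adiabatic, γ = 1.40: P₃ = P₂·(T₃/T₂)^(γ/(γ−1)) = 3.583e+04 torr; V₃ = V₂·(T₂/T₃)^(1/(γ−1)) = 0.7574 L.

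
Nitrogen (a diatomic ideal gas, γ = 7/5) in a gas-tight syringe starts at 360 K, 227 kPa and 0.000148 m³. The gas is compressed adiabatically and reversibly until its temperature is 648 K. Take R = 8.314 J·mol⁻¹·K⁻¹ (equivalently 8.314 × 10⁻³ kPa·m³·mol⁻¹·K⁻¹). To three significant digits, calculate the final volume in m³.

V₂ ≈ 3.40e-05 m³

Reversible adiabatic, γ = 7/5: P₂ = P₁·(T₂/T₁)^(γ/(γ−1)) = 1776 kPa; V₂ = V₁·(T₁/T₂)^(1/(γ−1)) = 3.405e-05 m³.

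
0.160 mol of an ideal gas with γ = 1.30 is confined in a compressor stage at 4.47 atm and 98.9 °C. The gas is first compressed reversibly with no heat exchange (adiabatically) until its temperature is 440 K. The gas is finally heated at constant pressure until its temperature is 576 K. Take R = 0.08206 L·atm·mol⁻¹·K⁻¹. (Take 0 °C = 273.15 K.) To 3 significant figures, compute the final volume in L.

V₃ ≈ 0.818 L

Convert: T₁ = 372.0 K.
From PV = nRT: V₁ = nRT₁/P₁ = 1.093 L.
Adiabatic (γ = 1.30), T V^(γ−1) and P V^γ constant: P₂ = P₁·(T₂/T₁)^(γ/(γ−1)) = 9.247 atm; V₂ = V₁·(T₁/T₂)^(1/(γ−1)) = 0.6248 L.
P constant ⇒ V ∝ T: P₃ = P₂; V₃ = V₂·(T₃/T₂) = 0.8179 L.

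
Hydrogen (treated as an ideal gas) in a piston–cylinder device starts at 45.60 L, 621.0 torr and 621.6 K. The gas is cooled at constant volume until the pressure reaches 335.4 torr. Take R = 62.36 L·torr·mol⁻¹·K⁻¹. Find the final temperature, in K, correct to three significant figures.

T₂ ≈ 336 K

Isochoric, so P/T is constant: V₂ = V₁; T₂ = T₁·(P₂/P₁) = 335.7 K.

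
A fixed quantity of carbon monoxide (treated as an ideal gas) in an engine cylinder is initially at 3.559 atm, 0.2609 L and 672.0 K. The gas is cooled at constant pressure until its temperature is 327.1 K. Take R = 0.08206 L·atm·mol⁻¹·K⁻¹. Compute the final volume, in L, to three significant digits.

P constant ⇒ V ∝ T: P₂ = P₁; V₂ = V₁·(T₂/T₁) = 0.1270 L.

V₂ ≈ 0.127 L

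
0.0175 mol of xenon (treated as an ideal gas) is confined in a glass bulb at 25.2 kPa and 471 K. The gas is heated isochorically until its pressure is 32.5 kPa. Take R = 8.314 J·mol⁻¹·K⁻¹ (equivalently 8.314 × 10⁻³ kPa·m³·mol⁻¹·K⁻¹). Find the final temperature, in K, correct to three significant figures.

T₂ ≈ 607 K

From PV = nRT: V₁ = nRT₁/P₁ = 0.002719 m³.
Isochoric, so P/T is constant: V₂ = V₁; T₂ = T₁·(P₂/P₁) = 607.4 K.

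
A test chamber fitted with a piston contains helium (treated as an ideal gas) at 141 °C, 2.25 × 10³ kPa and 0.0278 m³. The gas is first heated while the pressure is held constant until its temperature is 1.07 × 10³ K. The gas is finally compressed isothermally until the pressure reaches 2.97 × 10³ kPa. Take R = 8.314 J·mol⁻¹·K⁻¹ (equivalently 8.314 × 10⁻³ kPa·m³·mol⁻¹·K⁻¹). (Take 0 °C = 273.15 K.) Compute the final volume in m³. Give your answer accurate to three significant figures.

V₃ ≈ 0.0544 m³

Convert: T₁ = 414.1 K.
Isobaric, so V/T is constant: P₂ = P₁; V₂ = V₁·(T₂/T₁) = 0.07182 m³.
T constant ⇒ Boyle's law P V = const: T₃ = T₂; V₃ = V₂·(P₂/P₃) = 0.05441 m³.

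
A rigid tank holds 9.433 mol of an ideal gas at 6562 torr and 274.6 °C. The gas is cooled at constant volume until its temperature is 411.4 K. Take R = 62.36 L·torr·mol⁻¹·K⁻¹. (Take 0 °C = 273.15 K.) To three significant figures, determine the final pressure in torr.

Convert: T₁ = 547.8 K.
From PV = nRT: V₁ = nRT₁/P₁ = 49.10 L.
Isochoric, so P/T is constant: V₂ = V₁; P₂ = P₁·(T₂/T₁) = 4929 torr.

P₂ ≈ 4.93e+03 torr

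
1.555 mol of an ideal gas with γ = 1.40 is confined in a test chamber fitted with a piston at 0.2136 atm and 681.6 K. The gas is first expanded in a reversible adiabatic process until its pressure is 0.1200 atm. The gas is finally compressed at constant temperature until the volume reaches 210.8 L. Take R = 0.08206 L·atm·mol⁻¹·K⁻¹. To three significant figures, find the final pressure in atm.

P₃ ≈ 0.350 atm

From PV = nRT: V₁ = nRT₁/P₁ = 407.2 L.
Adiabatic (γ = 1.40), T V^(γ−1) and P V^γ constant: T₂ = T₁·(P₂/P₁)^((γ−1)/γ) = 578.1 K; V₂ = V₁·(P₁/P₂)^(1/γ) = 614.7 L.
T constant ⇒ Boyle's law P V = const: T₃ = T₂; P₃ = P₂·(V₂/V₃) = 0.3499 atm.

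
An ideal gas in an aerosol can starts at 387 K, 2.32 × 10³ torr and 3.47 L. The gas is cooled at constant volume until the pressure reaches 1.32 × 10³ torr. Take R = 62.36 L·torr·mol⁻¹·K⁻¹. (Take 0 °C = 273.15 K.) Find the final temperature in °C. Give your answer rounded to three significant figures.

T₂ ≈ -53.0 °C

Isochoric, so P/T is constant: V₂ = V₁; T₂ = T₁·(P₂/P₁) = 220.2 K.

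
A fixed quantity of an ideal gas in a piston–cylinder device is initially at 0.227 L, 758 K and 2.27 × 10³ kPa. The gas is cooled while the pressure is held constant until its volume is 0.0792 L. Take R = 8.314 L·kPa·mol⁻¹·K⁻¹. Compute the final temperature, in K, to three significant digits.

Isobaric, so V/T is constant: P₂ = P₁; T₂ = T₁·(V₂/V₁) = 264.5 K.

T₂ ≈ 264 K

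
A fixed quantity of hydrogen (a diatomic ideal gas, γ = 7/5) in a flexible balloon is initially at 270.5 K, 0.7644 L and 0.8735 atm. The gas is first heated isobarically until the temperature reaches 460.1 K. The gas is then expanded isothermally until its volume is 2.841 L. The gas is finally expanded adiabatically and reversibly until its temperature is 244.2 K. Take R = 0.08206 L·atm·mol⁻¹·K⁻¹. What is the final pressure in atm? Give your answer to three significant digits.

Isobaric, so V/T is constant: P₂ = P₁; V₂ = V₁·(T₂/T₁) = 1.300 L.
T constant ⇒ Boyle's law P V = const: T₃ = T₂; P₃ = P₂·(V₂/V₃) = 0.3998 atm.
Reversible adiabatic, γ = 7/5: P₄ = P₃·(T₄/T₃)^(γ/(γ−1)) = 0.04354 atm; V₄ = V₃·(T₃/T₄)^(1/(γ−1)) = 13.84 L.

P₄ ≈ 0.0435 atm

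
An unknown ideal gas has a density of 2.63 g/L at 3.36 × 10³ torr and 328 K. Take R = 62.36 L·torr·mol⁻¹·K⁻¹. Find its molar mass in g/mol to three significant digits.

M ≈ 16.0 g/mol

ρ = PM/(RT) ⇒ M = ρRT/P = (2.63 × 62.36 × 328.0) / 3.36e+03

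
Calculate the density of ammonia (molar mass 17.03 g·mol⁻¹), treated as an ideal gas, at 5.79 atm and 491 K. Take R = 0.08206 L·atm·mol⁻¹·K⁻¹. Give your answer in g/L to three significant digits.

ρ = PM/(RT) = (5.79 × 17.03) / (0.08206 × 491.0)

ρ ≈ 2.45 g/L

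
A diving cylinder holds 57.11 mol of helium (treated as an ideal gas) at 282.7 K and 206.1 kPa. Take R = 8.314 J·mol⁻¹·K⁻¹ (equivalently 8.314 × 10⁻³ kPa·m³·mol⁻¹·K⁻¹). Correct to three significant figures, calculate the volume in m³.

V ≈ 0.651 m³

PV = nRT ⇒ V = nRT/P = (57.11 × 8.314 × 10⁻³ × 282.7) / 206.1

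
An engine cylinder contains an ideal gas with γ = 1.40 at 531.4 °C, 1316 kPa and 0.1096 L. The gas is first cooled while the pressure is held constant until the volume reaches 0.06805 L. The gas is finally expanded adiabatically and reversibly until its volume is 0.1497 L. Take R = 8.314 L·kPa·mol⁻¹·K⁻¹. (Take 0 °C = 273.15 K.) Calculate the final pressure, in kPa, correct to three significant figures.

Convert: T₁ = 804.5 K.
Isobaric, so V/T is constant: P₂ = P₁; T₂ = T₁·(V₂/V₁) = 499.5 K.
Adiabatic (γ = 1.40), T V^(γ−1) and P V^γ constant: T₃ = T₂·(V₂/V₃)^(γ−1) = 364.4 K; P₃ = P₂·(V₂/V₃)^γ = 436.4 kPa.

P₃ ≈ 436 kPa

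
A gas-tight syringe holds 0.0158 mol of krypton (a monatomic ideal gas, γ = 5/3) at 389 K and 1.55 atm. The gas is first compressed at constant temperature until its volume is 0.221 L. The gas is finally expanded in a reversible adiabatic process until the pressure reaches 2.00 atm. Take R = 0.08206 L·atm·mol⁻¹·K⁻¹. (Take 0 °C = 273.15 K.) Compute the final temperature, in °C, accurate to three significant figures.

From PV = nRT: V₁ = nRT₁/P₁ = 0.3254 L.
Isothermal, so P V is constant: T₂ = T₁; P₂ = P₁·(V₁/V₂) = 2.282 atm.
Adiabatic (γ = 5/3), T V^(γ−1) and P V^γ constant: T₃ = T₂·(P₃/P₂)^((γ−1)/γ) = 369.0 K; V₃ = V₂·(P₂/P₃)^(1/γ) = 0.2392 L.

T₃ ≈ 95.8 °C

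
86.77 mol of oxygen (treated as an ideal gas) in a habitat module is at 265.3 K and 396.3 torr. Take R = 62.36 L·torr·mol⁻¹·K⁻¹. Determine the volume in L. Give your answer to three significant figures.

V ≈ 3.62e+03 L

PV = nRT ⇒ V = nRT/P = (86.77 × 62.36 × 265.3) / 396.3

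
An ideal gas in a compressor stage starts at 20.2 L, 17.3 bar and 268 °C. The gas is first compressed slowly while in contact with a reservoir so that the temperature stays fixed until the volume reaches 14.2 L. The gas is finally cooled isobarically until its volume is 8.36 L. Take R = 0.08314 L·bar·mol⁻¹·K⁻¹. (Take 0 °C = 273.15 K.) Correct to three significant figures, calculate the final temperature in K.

T₃ ≈ 319 K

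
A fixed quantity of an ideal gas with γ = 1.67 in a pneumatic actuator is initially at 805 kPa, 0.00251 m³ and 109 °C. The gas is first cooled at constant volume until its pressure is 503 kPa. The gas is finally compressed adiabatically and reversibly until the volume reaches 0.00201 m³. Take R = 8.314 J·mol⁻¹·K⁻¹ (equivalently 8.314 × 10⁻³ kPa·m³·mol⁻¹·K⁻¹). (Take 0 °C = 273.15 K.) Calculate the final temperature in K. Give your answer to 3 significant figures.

Convert: T₁ = 382.1 K.
V constant ⇒ P ∝ T: V₂ = V₁; T₂ = T₁·(P₂/P₁) = 238.8 K.
Reversible adiabatic, γ = 1.67: T₃ = T₂·(V₂/V₃)^(γ−1) = 277.1 K; P₃ = P₂·(V₂/V₃)^γ = 728.9 kPa.

T₃ ≈ 277 K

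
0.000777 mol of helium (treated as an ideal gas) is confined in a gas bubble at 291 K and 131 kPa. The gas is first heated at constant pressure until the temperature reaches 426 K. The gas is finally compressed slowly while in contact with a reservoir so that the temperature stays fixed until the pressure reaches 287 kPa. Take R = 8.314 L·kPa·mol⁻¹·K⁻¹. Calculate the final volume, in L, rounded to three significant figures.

V₃ ≈ 0.00959 L

From PV = nRT: V₁ = nRT₁/P₁ = 0.01435 L.
Isobaric, so V/T is constant: P₂ = P₁; V₂ = V₁·(T₂/T₁) = 0.02101 L.
T constant ⇒ Boyle's law P V = const: T₃ = T₂; V₃ = V₂·(P₂/P₃) = 0.009589 L.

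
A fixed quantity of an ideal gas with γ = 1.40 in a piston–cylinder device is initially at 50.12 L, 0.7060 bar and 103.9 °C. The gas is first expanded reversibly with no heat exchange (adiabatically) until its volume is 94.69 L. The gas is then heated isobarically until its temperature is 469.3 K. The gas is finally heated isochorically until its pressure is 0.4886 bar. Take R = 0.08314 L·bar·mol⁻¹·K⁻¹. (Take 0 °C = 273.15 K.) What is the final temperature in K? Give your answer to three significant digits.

T₄ ≈ 791 K

Convert: T₁ = 377.0 K.
Reversible adiabatic, γ = 1.40: T₂ = T₁·(V₁/V₂)^(γ−1) = 292.3 K; P₂ = P₁·(V₁/V₂)^γ = 0.2897 bar.
P constant ⇒ V ∝ T: P₃ = P₂; V₃ = V₂·(T₃/T₂) = 152.0 L.
V constant ⇒ P ∝ T: V₄ = V₃; T₄ = T₃·(P₄/P₃) = 791.4 K.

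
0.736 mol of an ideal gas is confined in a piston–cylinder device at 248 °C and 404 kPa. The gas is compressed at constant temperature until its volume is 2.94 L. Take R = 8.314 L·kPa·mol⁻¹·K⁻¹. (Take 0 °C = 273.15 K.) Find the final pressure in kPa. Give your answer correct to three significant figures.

Convert: T₁ = 521.1 K.
From PV = nRT: V₁ = nRT₁/P₁ = 7.893 L.
T constant ⇒ Boyle's law P V = const: T₂ = T₁; P₂ = P₁·(V₁/V₂) = 1085 kPa.

P₂ ≈ 1.08e+03 kPa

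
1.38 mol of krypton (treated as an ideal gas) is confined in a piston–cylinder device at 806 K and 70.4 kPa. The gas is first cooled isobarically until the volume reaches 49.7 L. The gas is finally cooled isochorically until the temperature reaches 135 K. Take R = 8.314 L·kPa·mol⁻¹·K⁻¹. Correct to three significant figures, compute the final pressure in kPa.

From PV = nRT: V₁ = nRT₁/P₁ = 131.4 L.
Isobaric, so V/T is constant: P₂ = P₁; T₂ = T₁·(V₂/V₁) = 305.0 K.
Isochoric, so P/T is constant: V₃ = V₂; P₃ = P₂·(T₃/T₂) = 31.16 kPa.

P₃ ≈ 31.2 kPa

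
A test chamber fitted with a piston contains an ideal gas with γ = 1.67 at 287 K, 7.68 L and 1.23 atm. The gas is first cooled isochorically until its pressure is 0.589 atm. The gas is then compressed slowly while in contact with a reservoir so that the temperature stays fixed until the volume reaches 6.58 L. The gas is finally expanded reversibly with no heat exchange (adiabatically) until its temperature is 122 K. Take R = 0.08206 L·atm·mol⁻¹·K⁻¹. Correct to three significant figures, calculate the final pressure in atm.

V constant ⇒ P ∝ T: V₂ = V₁; T₂ = T₁·(P₂/P₁) = 137.4 K.
T constant ⇒ Boyle's law P V = const: T₃ = T₂; P₃ = P₂·(V₂/V₃) = 0.6875 atm.
Adiabatic (γ = 1.67), T V^(γ−1) and P V^γ constant: P₄ = P₃·(T₄/T₃)^(γ/(γ−1)) = 0.5109 atm; V₄ = V₃·(T₃/T₄)^(1/(γ−1)) = 7.860 L.

P₄ ≈ 0.511 atm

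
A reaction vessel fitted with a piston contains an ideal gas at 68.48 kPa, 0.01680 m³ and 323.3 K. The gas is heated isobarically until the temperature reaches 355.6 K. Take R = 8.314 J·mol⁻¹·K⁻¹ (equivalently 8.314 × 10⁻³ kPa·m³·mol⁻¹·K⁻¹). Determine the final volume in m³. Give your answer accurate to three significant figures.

V₂ ≈ 0.0185 m³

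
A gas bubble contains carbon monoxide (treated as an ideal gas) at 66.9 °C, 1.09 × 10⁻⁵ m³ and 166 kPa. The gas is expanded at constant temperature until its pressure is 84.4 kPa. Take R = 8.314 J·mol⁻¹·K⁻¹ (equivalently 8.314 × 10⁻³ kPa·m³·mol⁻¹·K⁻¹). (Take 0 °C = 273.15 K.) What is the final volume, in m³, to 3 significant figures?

V₂ ≈ 2.14e-05 m³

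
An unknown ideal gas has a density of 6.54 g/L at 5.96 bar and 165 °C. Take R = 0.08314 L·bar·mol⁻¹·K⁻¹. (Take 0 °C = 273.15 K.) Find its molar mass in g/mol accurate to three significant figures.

M ≈ 40.0 g/mol

ρ = PM/(RT) ⇒ M = ρRT/P = (6.54 × 0.08314 × 438.1) / 5.96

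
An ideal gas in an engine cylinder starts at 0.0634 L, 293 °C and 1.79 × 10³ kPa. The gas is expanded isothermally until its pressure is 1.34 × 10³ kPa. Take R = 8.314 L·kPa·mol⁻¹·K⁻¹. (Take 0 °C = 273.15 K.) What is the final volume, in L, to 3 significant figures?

V₂ ≈ 0.0847 L

Convert: T₁ = 566.1 K.
Isothermal, so P V is constant: T₂ = T₁; V₂ = V₁·(P₁/P₂) = 0.08469 L.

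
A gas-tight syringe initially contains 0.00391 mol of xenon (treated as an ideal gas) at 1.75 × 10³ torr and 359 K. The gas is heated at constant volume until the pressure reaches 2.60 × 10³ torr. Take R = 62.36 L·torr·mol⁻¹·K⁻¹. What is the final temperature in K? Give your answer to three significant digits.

T₂ ≈ 533 K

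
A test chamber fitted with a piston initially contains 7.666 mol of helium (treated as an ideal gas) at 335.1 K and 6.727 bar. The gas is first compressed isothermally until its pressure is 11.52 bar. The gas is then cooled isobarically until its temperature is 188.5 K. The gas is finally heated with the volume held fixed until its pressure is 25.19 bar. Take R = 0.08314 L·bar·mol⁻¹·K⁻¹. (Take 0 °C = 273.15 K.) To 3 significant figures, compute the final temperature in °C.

From PV = nRT: V₁ = nRT₁/P₁ = 31.75 L.
Isothermal, so P V is constant: T₂ = T₁; V₂ = V₁·(P₁/P₂) = 18.54 L.
Isobaric, so V/T is constant: P₃ = P₂; V₃ = V₂·(T₃/T₂) = 10.43 L.
Isochoric, so P/T is constant: V₄ = V₃; T₄ = T₃·(P₄/P₃) = 412.2 K.

T₄ ≈ 139 °C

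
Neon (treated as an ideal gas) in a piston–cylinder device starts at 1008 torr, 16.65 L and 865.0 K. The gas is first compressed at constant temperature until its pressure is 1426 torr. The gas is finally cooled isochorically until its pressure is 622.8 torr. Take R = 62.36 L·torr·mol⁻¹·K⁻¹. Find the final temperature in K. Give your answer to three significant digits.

T₃ ≈ 378 K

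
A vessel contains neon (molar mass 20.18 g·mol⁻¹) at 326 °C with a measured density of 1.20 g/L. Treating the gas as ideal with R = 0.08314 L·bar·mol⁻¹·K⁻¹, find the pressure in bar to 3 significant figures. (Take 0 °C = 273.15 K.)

P ≈ 2.96 bar

ρ = PM/(RT) ⇒ P = ρRT/M = (1.20 × 0.08314 × 599.1) / 20.18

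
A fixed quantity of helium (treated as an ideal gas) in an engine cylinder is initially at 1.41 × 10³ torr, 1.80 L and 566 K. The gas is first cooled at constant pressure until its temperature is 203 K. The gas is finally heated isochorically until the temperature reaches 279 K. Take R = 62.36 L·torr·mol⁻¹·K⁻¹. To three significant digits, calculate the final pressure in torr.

P₃ ≈ 1.94e+03 torr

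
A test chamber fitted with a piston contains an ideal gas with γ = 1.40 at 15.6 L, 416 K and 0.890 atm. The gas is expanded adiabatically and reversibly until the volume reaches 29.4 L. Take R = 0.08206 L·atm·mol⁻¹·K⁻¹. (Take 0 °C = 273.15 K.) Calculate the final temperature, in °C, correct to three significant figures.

T₂ ≈ 49.7 °C

Reversible adiabatic, γ = 1.40: T₂ = T₁·(V₁/V₂)^(γ−1) = 322.9 K; P₂ = P₁·(V₁/V₂)^γ = 0.3665 atm.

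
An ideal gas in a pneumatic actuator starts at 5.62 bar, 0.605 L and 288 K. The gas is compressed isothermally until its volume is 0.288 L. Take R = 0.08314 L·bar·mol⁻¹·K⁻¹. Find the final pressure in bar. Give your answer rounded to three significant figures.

Isothermal, so P V is constant: T₂ = T₁; P₂ = P₁·(V₁/V₂) = 11.81 bar.

P₂ ≈ 11.8 bar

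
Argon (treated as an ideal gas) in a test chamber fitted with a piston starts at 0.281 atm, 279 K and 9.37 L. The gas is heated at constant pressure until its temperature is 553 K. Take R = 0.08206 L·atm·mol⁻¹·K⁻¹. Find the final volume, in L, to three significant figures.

V₂ ≈ 18.6 L

P constant ⇒ V ∝ T: P₂ = P₁; V₂ = V₁·(T₂/T₁) = 18.57 L.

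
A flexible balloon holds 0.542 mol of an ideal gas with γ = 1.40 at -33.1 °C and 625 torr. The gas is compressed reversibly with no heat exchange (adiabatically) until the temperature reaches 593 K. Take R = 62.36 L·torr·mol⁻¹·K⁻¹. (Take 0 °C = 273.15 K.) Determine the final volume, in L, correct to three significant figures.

Convert: T₁ = 240.0 K.
From PV = nRT: V₁ = nRT₁/P₁ = 12.98 L.
Reversible adiabatic, γ = 1.40: P₂ = P₁·(T₂/T₁)^(γ/(γ−1)) = 1.481e+04 torr; V₂ = V₁·(T₁/T₂)^(1/(γ−1)) = 1.353 L.

V₂ ≈ 1.35 L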